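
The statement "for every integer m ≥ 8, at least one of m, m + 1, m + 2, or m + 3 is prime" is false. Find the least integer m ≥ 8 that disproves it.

A counterexample is any integer m ≥ 8 such that m, m + 1, m + 2, m + 3 are all composite; we check each in order.
For m = 8, 9, 10, 11, …, 21, 22, 23 the conclusion holds.
m = 24: 24 = 2 × 12; 25 = 5 × 5; 26 = 2 × 13; 27 = 3 × 9 — all composite.

m = 24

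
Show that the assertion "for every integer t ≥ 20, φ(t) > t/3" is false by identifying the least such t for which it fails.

t = 24

We need the least integer t ≥ 20 for which the claim fails.
The first 4 eligible values, up to t = 23, all satisfy the conclusion.
t = 24: φ(24) = 8 and 24/3 = 8, so φ(24) ≤ 24/3.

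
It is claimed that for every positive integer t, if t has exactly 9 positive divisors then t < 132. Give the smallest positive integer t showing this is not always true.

t = 196

For t = 36, 100 the conclusion holds.
t = 196: τ(196) = 9; 196 ≥ 132.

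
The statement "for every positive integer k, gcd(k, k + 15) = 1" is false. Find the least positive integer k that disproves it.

k = 3

k = 1: gcd(1, 16) = 1.
k = 2: gcd(2, 17) = 1.
k = 3: gcd(3, 18) = 3.
Thus k = 3 disproves the claim, and no smaller k works.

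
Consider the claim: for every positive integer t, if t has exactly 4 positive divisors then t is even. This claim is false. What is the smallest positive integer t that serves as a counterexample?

A counterexample is any positive integer t such that t has exactly 4 positive divisors but t is odd; we check each in order.
t = 6: divisors of 6: 1, 2, 3, 6; 6 is even.
t = 8: divisors of 8: 1, 2, 4, 8; 8 is even.
t = 10: divisors of 10: 1, 2, 5, 10; 10 is even.
t = 14: divisors of 14: 1, 2, 7, 14; 14 is even.
t = 15: divisors of 15: 1, 3, 5, 15; 15 is odd.

t = 15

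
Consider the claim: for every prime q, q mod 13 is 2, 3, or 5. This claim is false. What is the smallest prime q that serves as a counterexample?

q = 7

Check each prime q in order until the claim fails.
For q = 2, 3, 5 the conclusion holds.
q = 7: 7 mod 13 = 7 — not in {2, 3, 5}.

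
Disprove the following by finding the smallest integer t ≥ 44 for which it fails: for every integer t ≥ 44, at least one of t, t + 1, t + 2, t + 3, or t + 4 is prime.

t = 48

We need the least integer t ≥ 44 for which t, t + 1, t + 2, t + 3, t + 4 are all composite.
t = 44: 47 is prime.
t = 45: 47 is prime.
t = 46: 47 is prime.
t = 47: 47 is prime.
t = 48: 48 = 2 × 24; 49 = 7 × 7; 50 = 2 × 25; 51 = 3 × 17; 52 = 2 × 26 — all composite.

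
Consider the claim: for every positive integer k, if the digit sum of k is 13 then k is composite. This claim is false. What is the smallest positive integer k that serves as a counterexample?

For k = 49, 58 the conclusion holds.
k = 67: digit sum 13; 67 is prime, not composite.
Hence k = 67 is a counterexample.

k = 67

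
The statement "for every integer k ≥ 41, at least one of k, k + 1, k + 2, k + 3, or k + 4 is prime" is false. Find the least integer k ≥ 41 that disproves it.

k = 48

A counterexample is any integer k ≥ 41 such that k, k + 1, k + 2, k + 3, k + 4 are all composite; we check each in order.
For k = 41, 42, 43, 44, 45, 46, 47 the conclusion holds.
k = 48: 48 = 2 × 24; 49 = 7 × 7; 50 = 2 × 25; 51 = 3 × 17; 52 = 2 × 26 — all composite.
So k = 48 is the smallest counterexample.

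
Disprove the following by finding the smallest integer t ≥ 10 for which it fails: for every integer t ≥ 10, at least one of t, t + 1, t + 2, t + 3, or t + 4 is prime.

A counterexample is any integer t ≥ 10 such that t, t + 1, t + 2, t + 3, t + 4 are all composite; we check each in order.
For t = 10, 11, 12, 13, …, 21, 22, 23 the conclusion holds.
t = 24: 24 = 2 × 12; 25 = 5 × 5; 26 = 2 × 13; 27 = 3 × 9; 28 = 2 × 14 — all composite.
So t = 24 is the smallest counterexample.

t = 24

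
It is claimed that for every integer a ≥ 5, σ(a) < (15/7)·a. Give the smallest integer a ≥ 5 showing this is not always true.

a = 12

The first 7 eligible values, up to a = 11, all satisfy the conclusion.
a = 12: σ(12) = 28; 28 ≥ 180/7.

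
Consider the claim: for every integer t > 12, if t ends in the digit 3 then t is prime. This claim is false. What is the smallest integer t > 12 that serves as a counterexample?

t = 33

t = 13: 13 ends in 3 and is prime.
t = 23: 23 ends in 3 and is prime.
t = 33: 33 ends in 3; 33 = 3 × 11, composite.
So t = 33 is the smallest counterexample.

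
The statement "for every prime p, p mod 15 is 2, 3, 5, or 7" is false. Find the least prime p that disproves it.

p = 11

Check each prime p in order until the claim fails.
p = 2: 2 mod 15 = 2.
p = 3: 3 mod 15 = 3.
p = 5: 5 mod 15 = 5.
p = 7: 7 mod 15 = 7.
p = 11: 11 mod 15 = 11 — not in {2, 3, 5, 7}.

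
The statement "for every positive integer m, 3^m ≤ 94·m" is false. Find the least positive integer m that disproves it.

m = 6

A counterexample is any positive integer m such that 3^m > 94·m; we check each in order.
For m = 1, 2, 3, 4, 5 the conclusion holds.
m = 6: 3^m = 729 and 94·m = 564, so 729 > 564.
So m = 6 is the smallest counterexample.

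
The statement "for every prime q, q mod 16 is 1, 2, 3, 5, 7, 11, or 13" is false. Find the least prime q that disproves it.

We need the least prime q for which the claim fails.
For q = 2, 3, 5, 7, 11, 13, 17, 19, 23, 29 the conclusion holds.
q = 31: 31 mod 16 = 15 — not in {1, 2, 3, 5, 7, 11, 13}.

q = 31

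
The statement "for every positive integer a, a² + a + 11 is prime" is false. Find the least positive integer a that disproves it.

A counterexample is any positive integer a such that a² + a + 11 is not prime; we check each in order.
The first 9 eligible values, up to a = 9, all satisfy the conclusion.
a = 10: a² + a + 11 = 121 = 11 × 11, composite.
Hence a = 10 is a counterexample.

a = 10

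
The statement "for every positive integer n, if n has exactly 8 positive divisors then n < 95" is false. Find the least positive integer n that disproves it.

n = 102

A counterexample is any positive integer n such that n has exactly 8 positive divisors but the claim fails; we check each in order.
For n = 24, 30, 40, 42, 54, 56, 66, 70, 78, 88 the conclusion holds.
n = 102: τ(102) = 8; 102 ≥ 95.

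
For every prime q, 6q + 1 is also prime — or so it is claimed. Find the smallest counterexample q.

q = 19

The first 7 eligible values, up to q = 17, all satisfy the conclusion.
q = 19: 6q + 1 = 115 = 5 × 23, not prime.
Hence q = 19 is a counterexample.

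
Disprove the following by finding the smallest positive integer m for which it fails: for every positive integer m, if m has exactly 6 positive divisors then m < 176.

We need the least positive integer m for which m has exactly 6 positive divisors but the claim fails.
For m = 12, 18, 20, 28, …, 171, 172, 175 the conclusion holds.
m = 188: τ(188) = 6; 188 ≥ 176.
Thus m = 188 disproves the claim, and no smaller m works.

m = 188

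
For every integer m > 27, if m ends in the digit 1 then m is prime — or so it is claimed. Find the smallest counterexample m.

For m = 31, 41 the conclusion holds.
m = 51: 51 ends in 1; 51 = 3 × 17, composite.
So m = 51 is the smallest counterexample.

m = 51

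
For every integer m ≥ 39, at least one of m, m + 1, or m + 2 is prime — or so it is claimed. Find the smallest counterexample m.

We need the least integer m ≥ 39 for which m, m + 1, m + 2 are all composite.
The first 5 eligible values, up to m = 43, all satisfy the conclusion.
m = 44: 44 = 2 × 22; 45 = 3 × 15; 46 = 2 × 23 — all composite.
Thus m = 44 disproves the claim, and no smaller m works.

m = 44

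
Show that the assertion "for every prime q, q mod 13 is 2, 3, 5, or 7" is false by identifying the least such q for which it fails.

q = 11

A counterexample is any prime q such that the claim fails; we check each in order.
The first 4 eligible values, up to q = 7, all satisfy the conclusion.
q = 11: 11 mod 13 = 11 — not in {2, 3, 5, 7}.
Hence q = 11 is a counterexample.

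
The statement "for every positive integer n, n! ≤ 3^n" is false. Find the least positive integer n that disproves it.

Check each positive integer n in order until n! > 3^n.
The first 6 eligible values, up to n = 6, all satisfy the conclusion.
n = 7: n! = 5040 and 3^n = 2187, so 5040 > 2187.

n = 7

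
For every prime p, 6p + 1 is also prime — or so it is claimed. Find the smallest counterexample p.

A counterexample is any prime p such that 6p + 1 is not prime; we check each in order.
For p = 2, 3, 5, 7, 11, 13, 17 the conclusion holds.
p = 19: 6p + 1 = 115 = 5 × 23, not prime.
So p = 19 is the smallest counterexample.

p = 19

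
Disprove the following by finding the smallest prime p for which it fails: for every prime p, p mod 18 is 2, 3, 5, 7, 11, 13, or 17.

For p = 2, 3, 5, 7, 11, 13, 17 the conclusion holds.
p = 19: 19 mod 18 = 1 — not in {2, 3, 5, 7, 11, 13, 17}.
So p = 19 is the smallest counterexample.

p = 19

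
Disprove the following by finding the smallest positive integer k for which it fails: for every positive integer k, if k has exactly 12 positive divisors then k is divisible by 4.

k = 90

We need the least positive integer k for which k has exactly 12 positive divisors but k is not divisible by 4.
For k = 60, 72, 84 the conclusion holds.
k = 90: τ(90) = 12; 90 mod 4 = 2.
Thus k = 90 disproves the claim, and no smaller k works.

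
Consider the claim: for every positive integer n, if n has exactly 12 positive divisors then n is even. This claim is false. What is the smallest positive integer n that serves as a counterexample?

n = 315

A counterexample is any positive integer n such that n has exactly 12 positive divisors but n is odd; we check each in order.
For n = 60, 72, 84, 90, …, 294, 306, 308 the conclusion holds.
n = 315: divisors of 315: 12 divisors; 315 is odd.
Hence n = 315 is a counterexample.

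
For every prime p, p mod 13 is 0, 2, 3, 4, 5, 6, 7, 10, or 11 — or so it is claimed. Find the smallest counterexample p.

We need the least prime p for which the claim fails.
For p = 2, 3, 5, 7, …, 37, 41, 43 the conclusion holds.
p = 47: 47 mod 13 = 8 — not in {0, 2, 3, 4, 5, 6, 7, 10, 11}.

p = 47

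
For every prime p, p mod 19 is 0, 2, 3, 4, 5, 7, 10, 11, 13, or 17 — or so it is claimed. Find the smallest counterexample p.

We need the least prime p for which the claim fails.
The first 10 eligible values, up to p = 29, all satisfy the conclusion.
p = 31: 31 mod 19 = 12 — not in {0, 2, 3, 4, 5, 7, 10, 11, 13, 17}.

p = 31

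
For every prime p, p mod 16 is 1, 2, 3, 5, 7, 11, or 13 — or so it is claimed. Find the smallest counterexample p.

p = 31

Check each prime p in order until the claim fails.
The first 10 eligible values, up to p = 29, all satisfy the conclusion.
p = 31: 31 mod 16 = 15 — not in {1, 2, 3, 5, 7, 11, 13}.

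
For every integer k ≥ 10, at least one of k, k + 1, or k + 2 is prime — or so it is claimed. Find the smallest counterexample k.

k = 14

For k = 10, 11, 12, 13 the conclusion holds.
k = 14: 14 = 2 × 7; 15 = 3 × 5; 16 = 2 × 8 — all composite.
So k = 14 is the smallest counterexample.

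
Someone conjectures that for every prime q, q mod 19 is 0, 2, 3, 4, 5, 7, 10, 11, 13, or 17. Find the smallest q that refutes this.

q = 31

We need the least prime q for which the claim fails.
The first 10 eligible values, up to q = 29, all satisfy the conclusion.
q = 31: 31 mod 19 = 12 — not in {0, 2, 3, 4, 5, 7, 10, 11, 13, 17}.
Thus q = 31 disproves the claim, and no smaller q works.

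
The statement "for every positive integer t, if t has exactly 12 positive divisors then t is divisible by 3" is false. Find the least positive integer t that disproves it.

t = 140

Check each positive integer t in order until t has exactly 12 positive divisors but t is not divisible by 3.
For t = 60, 72, 84, 90, 96, 108, 126, 132 the conclusion holds.
t = 140: τ(140) = 12; 140 mod 3 = 2.
Thus t = 140 disproves the claim, and no smaller t works.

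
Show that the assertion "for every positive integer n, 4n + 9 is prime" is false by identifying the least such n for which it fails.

Check each positive integer n in order until 4n + 9 is not prime.
For n = 1, 2 the conclusion holds.
n = 3: 4n + 9 = 21 = 3 × 7, composite.
Hence n = 3 is a counterexample.

n = 3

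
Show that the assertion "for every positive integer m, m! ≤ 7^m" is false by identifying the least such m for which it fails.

m = 17

The first 16 eligible values, up to m = 16, all satisfy the conclusion.
m = 17: m! = 355687428096000 and 7^m = 232630513987207, so 355687428096000 > 232630513987207.
So m = 17 is the smallest counterexample.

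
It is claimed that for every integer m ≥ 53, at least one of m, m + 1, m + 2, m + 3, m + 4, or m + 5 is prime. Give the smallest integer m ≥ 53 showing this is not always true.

The first 37 eligible values, up to m = 89, all satisfy the conclusion.
m = 90: 90 = 2 × 45; 91 = 7 × 13; 92 = 2 × 46; 93 = 3 × 31; 94 = 2 × 47; 95 = 5 × 19 — all composite.

m = 90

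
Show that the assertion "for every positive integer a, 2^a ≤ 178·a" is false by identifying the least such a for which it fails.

a = 11

For a = 1, 2, 3, 4, 5, 6, 7, 8, 9, 10 the conclusion holds.
a = 11: 2^a = 2048 and 178·a = 1958, so 2048 > 1958.
So a = 11 is the smallest counterexample.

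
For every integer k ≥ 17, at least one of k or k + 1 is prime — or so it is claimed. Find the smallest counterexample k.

For k = 17, 18, 19 the conclusion holds.
k = 20: 20 = 2 × 10; 21 = 3 × 7 — both composite.

k = 20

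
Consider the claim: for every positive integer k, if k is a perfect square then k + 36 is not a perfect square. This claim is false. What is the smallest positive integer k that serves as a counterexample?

k = 1: 1 + 36 = 37, not a perfect square.
k = 4: 4 + 36 = 40, not a perfect square.
k = 9: 9 + 36 = 45, not a perfect square.
k = 16: 16 + 36 = 52, not a perfect square.
k = 25: 25 + 36 = 61, not a perfect square.
k = 36: 36 + 36 = 72, not a perfect square.
k = 49: 49 + 36 = 85, not a perfect square.
k = 64: 64 = 8² and 64 + 36 = 100 = 10².

k = 64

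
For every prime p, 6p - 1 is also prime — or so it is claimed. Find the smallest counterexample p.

p = 11

p = 2: 6p - 1 = 11, prime.
p = 3: 6p - 1 = 17, prime.
p = 5: 6p - 1 = 29, prime.
p = 7: 6p - 1 = 41, prime.
p = 11: 6p - 1 = 65 = 5 × 13, not prime.
Thus p = 11 disproves the claim, and no smaller p works.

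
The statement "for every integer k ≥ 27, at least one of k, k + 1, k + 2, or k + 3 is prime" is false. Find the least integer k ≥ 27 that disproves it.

For k = 27, 28, 29, 30, 31 the conclusion holds.
k = 32: 32 = 2 × 16; 33 = 3 × 11; 34 = 2 × 17; 35 = 5 × 7 — all composite.
So k = 32 is the smallest counterexample.

k = 32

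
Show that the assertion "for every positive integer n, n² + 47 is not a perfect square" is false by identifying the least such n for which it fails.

For n = 1, 2, 3, 4, …, 20, 21, 22 the conclusion holds.
n = 23: 23² + 47 = 576 = 24², a perfect square.

n = 23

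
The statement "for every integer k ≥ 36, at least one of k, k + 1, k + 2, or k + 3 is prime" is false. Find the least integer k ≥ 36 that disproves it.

k = 48

A counterexample is any integer k ≥ 36 such that k, k + 1, k + 2, k + 3 are all composite; we check each in order.
The first 12 eligible values, up to k = 47, all satisfy the conclusion.
k = 48: 48 = 2 × 24; 49 = 7 × 7; 50 = 2 × 25; 51 = 3 × 17 — all composite.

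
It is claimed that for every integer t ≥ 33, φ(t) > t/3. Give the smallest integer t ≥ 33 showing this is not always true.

t = 36

We need the least integer t ≥ 33 for which the claim fails.
t = 33: φ(33) = 20 and 33/3 = 11, so φ(33) > 33/3.
t = 34: φ(34) = 16 and 34/3 = 34/3, so φ(34) > 34/3.
t = 35: φ(35) = 24 and 35/3 = 35/3, so φ(35) > 35/3.
t = 36: φ(36) = 12 and 36/3 = 12, so φ(36) ≤ 36/3.
So t = 36 is the smallest counterexample.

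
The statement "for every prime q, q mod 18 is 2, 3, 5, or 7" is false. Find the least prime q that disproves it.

Check each prime q in order until the claim fails.
The first 4 eligible values, up to q = 7, all satisfy the conclusion.
q = 11: 11 mod 18 = 11 — not in {2, 3, 5, 7}.
So q = 11 is the smallest counterexample.

q = 11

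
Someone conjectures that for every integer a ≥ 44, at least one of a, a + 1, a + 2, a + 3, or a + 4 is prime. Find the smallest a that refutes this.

a = 48

Check each integer a ≥ 44 in order until a, a + 1, a + 2, a + 3, a + 4 are all composite.
For a = 44, 45, 46, 47 the conclusion holds.
a = 48: 48 = 2 × 24; 49 = 7 × 7; 50 = 2 × 25; 51 = 3 × 17; 52 = 2 × 26 — all composite.
Hence a = 48 is a counterexample.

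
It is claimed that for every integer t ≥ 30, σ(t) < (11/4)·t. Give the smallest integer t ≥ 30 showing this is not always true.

t = 60

We need the least integer t ≥ 30 for which the claim fails.
For t = 30, 31, 32, 33, …, 57, 58, 59 the conclusion holds.
t = 60: σ(60) = 168; 168 ≥ 165.
Thus t = 60 disproves the claim, and no smaller t works.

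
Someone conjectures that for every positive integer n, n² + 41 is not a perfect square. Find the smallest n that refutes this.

A counterexample is any positive integer n such that n² + 41 is a perfect square; we check each in order.
For n = 1, 2, 3, 4, …, 17, 18, 19 the conclusion holds.
n = 20: 20² + 41 = 441 = 21², a perfect square.
Thus n = 20 disproves the claim, and no smaller n works.

n = 20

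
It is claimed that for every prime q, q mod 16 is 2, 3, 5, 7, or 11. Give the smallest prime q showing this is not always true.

q = 2: 2 mod 16 = 2.
q = 3: 3 mod 16 = 3.
q = 5: 5 mod 16 = 5.
q = 7: 7 mod 16 = 7.
q = 11: 11 mod 16 = 11.
q = 13: 13 mod 16 = 13 — not in {2, 3, 5, 7, 11}.
Hence q = 13 is a counterexample.

q = 13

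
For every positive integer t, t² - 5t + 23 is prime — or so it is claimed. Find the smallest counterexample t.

We need the least positive integer t for which t² - 5t + 23 is not prime.
For t = 1, 2, 3, 4, …, 16, 17, 18 the conclusion holds.
t = 19: t² - 5t + 23 = 289 = 17 × 17, composite.

t = 19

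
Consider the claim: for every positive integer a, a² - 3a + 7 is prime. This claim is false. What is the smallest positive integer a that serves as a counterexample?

a = 6

The first 5 eligible values, up to a = 5, all satisfy the conclusion.
a = 6: a² - 3a + 7 = 25 = 5 × 5, composite.
So a = 6 is the smallest counterexample.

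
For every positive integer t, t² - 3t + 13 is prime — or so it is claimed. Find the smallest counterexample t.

Check each positive integer t in order until t² - 3t + 13 is not prime.
For t = 1, 2, 3, 4, …, 9, 10, 11 the conclusion holds.
t = 12: t² - 3t + 13 = 121 = 11 × 11, composite.

t = 12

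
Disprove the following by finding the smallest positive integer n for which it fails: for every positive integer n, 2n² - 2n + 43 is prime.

n = 3

For n = 1, 2 the conclusion holds.
n = 3: 2n² - 2n + 43 = 55 = 5 × 11, composite.
Hence n = 3 is a counterexample.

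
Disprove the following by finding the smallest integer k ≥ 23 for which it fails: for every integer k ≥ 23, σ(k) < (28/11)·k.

A counterexample is any integer k ≥ 23 such that the claim fails; we check each in order.
The first 25 eligible values, up to k = 47, all satisfy the conclusion.
k = 48: σ(48) = 124; 124 ≥ 1344/11.
Thus k = 48 disproves the claim, and no smaller k works.

k = 48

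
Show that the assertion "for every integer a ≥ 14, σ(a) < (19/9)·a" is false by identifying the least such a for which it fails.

a = 18

The first 4 eligible values, up to a = 17, all satisfy the conclusion.
a = 18: σ(18) = 39; 39 ≥ 38.
So a = 18 is the smallest counterexample.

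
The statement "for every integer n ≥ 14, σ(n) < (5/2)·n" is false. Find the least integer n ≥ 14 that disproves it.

n = 24

Check each integer n ≥ 14 in order until the claim fails.
For n = 14, 15, 16, 17, 18, 19, 20, 21, 22, 23 the conclusion holds.
n = 24: σ(24) = 60; 60 ≥ 60.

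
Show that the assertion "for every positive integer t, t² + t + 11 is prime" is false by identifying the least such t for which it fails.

t = 10

We need the least positive integer t for which t² + t + 11 is not prime.
For t = 1, 2, 3, 4, 5, 6, 7, 8, 9 the conclusion holds.
t = 10: t² + t + 11 = 121 = 11 × 11, composite.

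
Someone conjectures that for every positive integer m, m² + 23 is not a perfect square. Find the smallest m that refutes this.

m = 11

For m = 1, 2, 3, 4, 5, 6, 7, 8, 9, 10 the conclusion holds.
m = 11: 11² + 23 = 144 = 12², a perfect square.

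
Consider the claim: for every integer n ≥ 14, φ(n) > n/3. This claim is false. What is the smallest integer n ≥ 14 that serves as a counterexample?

We need the least integer n ≥ 14 for which the claim fails.
The first 4 eligible values, up to n = 17, all satisfy the conclusion.
n = 18: φ(18) = 6 and 18/3 = 6, so φ(18) ≤ 18/3.
Thus n = 18 disproves the claim, and no smaller n works.

n = 18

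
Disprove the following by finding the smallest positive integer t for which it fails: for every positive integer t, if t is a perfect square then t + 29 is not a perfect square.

t = 196

A counterexample is any positive integer t such that t is a perfect square but t + 29 is a perfect square; we check each in order.
For t = 1, 4, 9, 16, …, 121, 144, 169 the conclusion holds.
t = 196: 196 = 14² and 196 + 29 = 225 = 15².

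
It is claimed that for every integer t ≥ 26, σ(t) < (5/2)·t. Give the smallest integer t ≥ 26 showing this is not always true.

For t = 26, 27, 28, 29, 30, 31, 32, 33, 34, 35 the conclusion holds.
t = 36: σ(36) = 91; 91 ≥ 90.

t = 36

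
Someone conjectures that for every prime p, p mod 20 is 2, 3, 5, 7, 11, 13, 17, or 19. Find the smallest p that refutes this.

Check each prime p in order until the claim fails.
For p = 2, 3, 5, 7, 11, 13, 17, 19, 23 the conclusion holds.
p = 29: 29 mod 20 = 9 — not in {2, 3, 5, 7, 11, 13, 17, 19}.
So p = 29 is the smallest counterexample.

p = 29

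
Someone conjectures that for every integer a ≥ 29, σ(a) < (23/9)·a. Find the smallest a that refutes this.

a = 48

A counterexample is any integer a ≥ 29 such that the claim fails; we check each in order.
For a = 29, 30, 31, 32, …, 45, 46, 47 the conclusion holds.
a = 48: σ(48) = 124; 124 ≥ 368/3.
Hence a = 48 is a counterexample.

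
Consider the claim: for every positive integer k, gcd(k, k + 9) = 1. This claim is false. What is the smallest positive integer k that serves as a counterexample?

k = 3

For k = 1, 2 the conclusion holds.
k = 3: gcd(3, 12) = 3.
So k = 3 is the smallest counterexample.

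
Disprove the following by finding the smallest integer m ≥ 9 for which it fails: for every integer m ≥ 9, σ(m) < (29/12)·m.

Check each integer m ≥ 9 in order until the claim fails.
The first 15 eligible values, up to m = 23, all satisfy the conclusion.
m = 24: σ(24) = 60; 60 ≥ 58.

m = 24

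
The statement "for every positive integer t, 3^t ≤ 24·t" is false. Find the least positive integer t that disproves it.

t = 5

A counterexample is any positive integer t such that 3^t > 24·t; we check each in order.
For t = 1, 2, 3, 4 the conclusion holds.
t = 5: 3^t = 243 and 24·t = 120, so 243 > 120.
So t = 5 is the smallest counterexample.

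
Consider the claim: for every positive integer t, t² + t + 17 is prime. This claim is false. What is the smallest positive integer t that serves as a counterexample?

t = 16

We need the least positive integer t for which t² + t + 17 is not prime.
For t = 1, 2, 3, 4, …, 13, 14, 15 the conclusion holds.
t = 16: t² + t + 17 = 289 = 17 × 17, composite.
So t = 16 is the smallest counterexample.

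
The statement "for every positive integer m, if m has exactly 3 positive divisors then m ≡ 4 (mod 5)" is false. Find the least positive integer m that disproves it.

For m = 4, 9 the conclusion holds.
m = 25: τ(25) = 3; 25 ≡ 0 (mod 5).

m = 25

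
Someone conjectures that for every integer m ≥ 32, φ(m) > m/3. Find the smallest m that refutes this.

For m = 32, 33, 34, 35 the conclusion holds.
m = 36: φ(36) = 12 and 36/3 = 12, so φ(36) ≤ 36/3.
So m = 36 is the smallest counterexample.

m = 36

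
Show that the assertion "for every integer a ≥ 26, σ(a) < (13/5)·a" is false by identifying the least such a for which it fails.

For a = 26, 27, 28, 29, …, 57, 58, 59 the conclusion holds.
a = 60: σ(60) = 168; 168 ≥ 156.
Thus a = 60 disproves the claim, and no smaller a works.

a = 60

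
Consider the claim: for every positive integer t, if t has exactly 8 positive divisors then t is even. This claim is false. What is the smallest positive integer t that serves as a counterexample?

Check each positive integer t in order until t has exactly 8 positive divisors but t is odd.
For t = 24, 30, 40, 42, …, 88, 102, 104 the conclusion holds.
t = 105: divisors of 105: 1, 3, 5, 7, 15, 21, 35, 105; 105 is odd.
Thus t = 105 disproves the claim, and no smaller t works.

t = 105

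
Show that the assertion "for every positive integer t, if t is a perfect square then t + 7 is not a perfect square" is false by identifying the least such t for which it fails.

Check each positive integer t in order until t is a perfect square but t + 7 is a perfect square.
t = 1: 1 + 7 = 8, not a perfect square.
t = 4: 4 + 7 = 11, not a perfect square.
t = 9: 9 = 3² and 9 + 7 = 16 = 4².
Hence t = 9 is a counterexample.

t = 9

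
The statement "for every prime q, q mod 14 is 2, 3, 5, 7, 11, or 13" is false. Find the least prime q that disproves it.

The first 8 eligible values, up to q = 19, all satisfy the conclusion.
q = 23: 23 mod 14 = 9 — not in {2, 3, 5, 7, 11, 13}.

q = 23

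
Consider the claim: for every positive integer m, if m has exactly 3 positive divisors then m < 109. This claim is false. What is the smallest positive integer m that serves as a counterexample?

m = 121

We need the least positive integer m for which m has exactly 3 positive divisors but the claim fails.
The first 4 eligible values, up to m = 49, all satisfy the conclusion.
m = 121: τ(121) = 3; 121 ≥ 109.
So m = 121 is the smallest counterexample.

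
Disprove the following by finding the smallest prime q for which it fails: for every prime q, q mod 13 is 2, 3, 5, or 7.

q = 11

Check each prime q in order until the claim fails.
For q = 2, 3, 5, 7 the conclusion holds.
q = 11: 11 mod 13 = 11 — not in {2, 3, 5, 7}.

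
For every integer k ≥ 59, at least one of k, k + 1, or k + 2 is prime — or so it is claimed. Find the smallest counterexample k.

For k = 59, 60, 61 the conclusion holds.
k = 62: 62 = 2 × 31; 63 = 3 × 21; 64 = 2 × 32 — all composite.
Hence k = 62 is a counterexample.

k = 62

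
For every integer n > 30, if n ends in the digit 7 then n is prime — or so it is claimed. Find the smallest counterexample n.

Check each integer n > 30 in order until n ends in the digit 7 but n is not prime.
For n = 37, 47 the conclusion holds.
n = 57: 57 ends in 7; 57 = 3 × 19, composite.
Thus n = 57 disproves the claim, and no smaller n works.

n = 57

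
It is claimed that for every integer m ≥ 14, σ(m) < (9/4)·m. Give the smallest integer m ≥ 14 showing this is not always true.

m = 24

A counterexample is any integer m ≥ 14 such that the claim fails; we check each in order.
For m = 14, 15, 16, 17, 18, 19, 20, 21, 22, 23 the conclusion holds.
m = 24: σ(24) = 60; 60 ≥ 54.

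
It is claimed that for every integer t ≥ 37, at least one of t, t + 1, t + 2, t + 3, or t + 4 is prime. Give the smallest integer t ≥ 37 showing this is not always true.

Check each integer t ≥ 37 in order until t, t + 1, t + 2, t + 3, t + 4 are all composite.
For t = 37, 38, 39, 40, …, 45, 46, 47 the conclusion holds.
t = 48: 48 = 2 × 24; 49 = 7 × 7; 50 = 2 × 25; 51 = 3 × 17; 52 = 2 × 26 — all composite.
Thus t = 48 disproves the claim, and no smaller t works.

t = 48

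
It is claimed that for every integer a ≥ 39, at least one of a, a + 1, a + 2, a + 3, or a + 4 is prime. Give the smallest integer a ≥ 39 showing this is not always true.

a = 48

We need the least integer a ≥ 39 for which a, a + 1, a + 2, a + 3, a + 4 are all composite.
For a = 39, 40, 41, 42, 43, 44, 45, 46, 47 the conclusion holds.
a = 48: 48 = 2 × 24; 49 = 7 × 7; 50 = 2 × 25; 51 = 3 × 17; 52 = 2 × 26 — all composite.
Thus a = 48 disproves the claim, and no smaller a works.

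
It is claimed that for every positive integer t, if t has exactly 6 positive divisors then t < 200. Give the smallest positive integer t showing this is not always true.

t = 207

We need the least positive integer t for which t has exactly 6 positive divisors but the claim fails.
The first 27 eligible values, up to t = 188, all satisfy the conclusion.
t = 207: τ(207) = 6; 207 ≥ 200.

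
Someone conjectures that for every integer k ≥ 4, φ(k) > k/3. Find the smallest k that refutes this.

k = 6

A counterexample is any integer k ≥ 4 such that the claim fails; we check each in order.
For k = 4, 5 the conclusion holds.
k = 6: φ(6) = 2 and 6/3 = 2, so φ(6) ≤ 6/3.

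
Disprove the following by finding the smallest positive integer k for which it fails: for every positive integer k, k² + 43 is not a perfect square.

We need the least positive integer k for which k² + 43 is a perfect square.
For k = 1, 2, 3, 4, …, 18, 19, 20 the conclusion holds.
k = 21: 21² + 43 = 484 = 22², a perfect square.

k = 21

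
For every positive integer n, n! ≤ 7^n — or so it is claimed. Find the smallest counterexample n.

Check each positive integer n in order until n! > 7^n.
The first 16 eligible values, up to n = 16, all satisfy the conclusion.
n = 17: n! = 355687428096000 and 7^n = 232630513987207, so 355687428096000 > 232630513987207.

n = 17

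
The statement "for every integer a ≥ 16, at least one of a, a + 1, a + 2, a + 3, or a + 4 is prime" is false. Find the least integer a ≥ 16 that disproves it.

A counterexample is any integer a ≥ 16 such that a, a + 1, a + 2, a + 3, a + 4 are all composite; we check each in order.
a = 16: 17 is prime.
a = 17: 17 is prime.
a = 18: 19 is prime.
a = 19: 19 is prime.
a = 20: 23 is prime.
a = 21: 23 is prime.
a = 22: 23 is prime.
a = 23: 23 is prime.
a = 24: 24 = 2 × 12; 25 = 5 × 5; 26 = 2 × 13; 27 = 3 × 9; 28 = 2 × 14 — all composite.

a = 24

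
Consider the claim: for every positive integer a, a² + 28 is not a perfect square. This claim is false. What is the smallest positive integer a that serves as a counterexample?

a = 6

We need the least positive integer a for which a² + 28 is a perfect square.
a = 1: 1² + 28 = 29, not a perfect square.
a = 2: 2² + 28 = 32, not a perfect square.
a = 3: 3² + 28 = 37, not a perfect square.
a = 4: 4² + 28 = 44, not a perfect square.
a = 5: 5² + 28 = 53, not a perfect square.
a = 6: 6² + 28 = 64 = 8², a perfect square.
Thus a = 6 disproves the claim, and no smaller a works.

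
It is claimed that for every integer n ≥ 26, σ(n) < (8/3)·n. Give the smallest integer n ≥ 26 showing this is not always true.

For n = 26, 27, 28, 29, …, 57, 58, 59 the conclusion holds.
n = 60: σ(60) = 168; 168 ≥ 160.
Thus n = 60 disproves the claim, and no smaller n works.

n = 60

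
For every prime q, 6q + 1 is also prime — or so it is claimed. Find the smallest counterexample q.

We need the least prime q for which 6q + 1 is not prime.
For q = 2, 3, 5, 7, 11, 13, 17 the conclusion holds.
q = 19: 6q + 1 = 115 = 5 × 23, not prime.

q = 19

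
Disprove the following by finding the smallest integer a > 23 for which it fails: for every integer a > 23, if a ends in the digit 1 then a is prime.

A counterexample is any integer a > 23 such that a ends in the digit 1 but a is not prime; we check each in order.
For a = 31, 41 the conclusion holds.
a = 51: 51 ends in 1; 51 = 3 × 17, composite.

a = 51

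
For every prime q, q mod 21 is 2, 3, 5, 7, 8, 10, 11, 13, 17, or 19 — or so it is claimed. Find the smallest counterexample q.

q = 37

A counterexample is any prime q such that the claim fails; we check each in order.
For q = 2, 3, 5, 7, …, 23, 29, 31 the conclusion holds.
q = 37: 37 mod 21 = 16 — not in {2, 3, 5, 7, 8, 10, 11, 13, 17, 19}.
So q = 37 is the smallest counterexample.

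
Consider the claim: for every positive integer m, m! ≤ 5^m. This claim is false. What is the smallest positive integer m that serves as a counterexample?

The first 11 eligible values, up to m = 11, all satisfy the conclusion.
m = 12: m! = 479001600 and 5^m = 244140625, so 479001600 > 244140625.
So m = 12 is the smallest counterexample.

m = 12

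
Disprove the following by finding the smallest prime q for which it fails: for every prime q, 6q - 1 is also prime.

We need the least prime q for which 6q - 1 is not prime.
For q = 2, 3, 5, 7 the conclusion holds.
q = 11: 6q - 1 = 65 = 5 × 13, not prime.
Hence q = 11 is a counterexample.

q = 11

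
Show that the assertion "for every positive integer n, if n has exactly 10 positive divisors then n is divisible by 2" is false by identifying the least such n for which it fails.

For n = 48, 80, 112, 162, 176, 208, 272, 304, 368 the conclusion holds.
n = 405: τ(405) = 10; 405 mod 2 = 1.

n = 405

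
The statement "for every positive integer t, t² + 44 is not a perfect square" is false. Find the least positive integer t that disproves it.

For t = 1, 2, 3, 4, 5, 6, 7, 8, 9 the conclusion holds.
t = 10: 10² + 44 = 144 = 12², a perfect square.
Hence t = 10 is a counterexample.

t = 10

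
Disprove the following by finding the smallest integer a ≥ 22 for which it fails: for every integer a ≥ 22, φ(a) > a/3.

a = 24

For a = 22, 23 the conclusion holds.
a = 24: φ(24) = 8 and 24/3 = 8, so φ(24) ≤ 24/3.
Thus a = 24 disproves the claim, and no smaller a works.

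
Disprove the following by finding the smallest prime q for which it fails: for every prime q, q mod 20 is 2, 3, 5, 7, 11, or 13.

q = 17

We need the least prime q for which the claim fails.
For q = 2, 3, 5, 7, 11, 13 the conclusion holds.
q = 17: 17 mod 20 = 17 — not in {2, 3, 5, 7, 11, 13}.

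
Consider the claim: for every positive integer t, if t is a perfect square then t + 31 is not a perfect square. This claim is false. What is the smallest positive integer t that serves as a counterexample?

t = 225

A counterexample is any positive integer t such that t is a perfect square but t + 31 is a perfect square; we check each in order.
For t = 1, 4, 9, 16, …, 144, 169, 196 the conclusion holds.
t = 225: 225 = 15² and 225 + 31 = 256 = 16².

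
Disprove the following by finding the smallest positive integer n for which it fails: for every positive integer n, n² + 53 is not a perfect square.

The first 25 eligible values, up to n = 25, all satisfy the conclusion.
n = 26: 26² + 53 = 729 = 27², a perfect square.
Thus n = 26 disproves the claim, and no smaller n works.

n = 26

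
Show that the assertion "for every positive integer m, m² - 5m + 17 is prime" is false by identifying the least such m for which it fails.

For m = 1, 2, 3, 4, …, 10, 11, 12 the conclusion holds.
m = 13: m² - 5m + 17 = 121 = 11 × 11, composite.
Hence m = 13 is a counterexample.

m = 13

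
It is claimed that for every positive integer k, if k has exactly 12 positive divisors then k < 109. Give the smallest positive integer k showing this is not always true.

Check each positive integer k in order until k has exactly 12 positive divisors but the claim fails.
k = 60: τ(60) = 12; 60 < 109.
k = 72: τ(72) = 12; 72 < 109.
k = 84: τ(84) = 12; 84 < 109.
k = 90: τ(90) = 12; 90 < 109.
k = 96: τ(96) = 12; 96 < 109.
k = 108: τ(108) = 12; 108 < 109.
k = 126: τ(126) = 12; 126 ≥ 109.
Hence k = 126 is a counterexample.

k = 126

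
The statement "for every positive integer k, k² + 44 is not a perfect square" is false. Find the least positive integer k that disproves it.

For k = 1, 2, 3, 4, 5, 6, 7, 8, 9 the conclusion holds.
k = 10: 10² + 44 = 144 = 12², a perfect square.
Thus k = 10 disproves the claim, and no smaller k works.

k = 10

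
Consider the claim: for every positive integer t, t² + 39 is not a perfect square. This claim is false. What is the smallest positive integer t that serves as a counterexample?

Check each positive integer t in order until t² + 39 is a perfect square.
t = 1: 1² + 39 = 40, not a perfect square.
t = 2: 2² + 39 = 43, not a perfect square.
t = 3: 3² + 39 = 48, not a perfect square.
t = 4: 4² + 39 = 55, not a perfect square.
t = 5: 5² + 39 = 64 = 8², a perfect square.
Hence t = 5 is a counterexample.

t = 5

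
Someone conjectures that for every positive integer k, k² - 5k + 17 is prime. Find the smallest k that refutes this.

k = 13

Check each positive integer k in order until k² - 5k + 17 is not prime.
For k = 1, 2, 3, 4, …, 10, 11, 12 the conclusion holds.
k = 13: k² - 5k + 17 = 121 = 11 × 11, composite.
Thus k = 13 disproves the claim, and no smaller k works.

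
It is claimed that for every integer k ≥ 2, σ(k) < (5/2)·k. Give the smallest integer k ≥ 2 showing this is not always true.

The first 22 eligible values, up to k = 23, all satisfy the conclusion.
k = 24: σ(24) = 60; 60 ≥ 60.
Hence k = 24 is a counterexample.

k = 24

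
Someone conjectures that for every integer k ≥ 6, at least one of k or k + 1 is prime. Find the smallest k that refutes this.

We need the least integer k ≥ 6 for which k, k + 1 are both composite.
For k = 6, 7 the conclusion holds.
k = 8: 8 = 2 × 4; 9 = 3 × 3 — both composite.
Thus k = 8 disproves the claim, and no smaller k works.

k = 8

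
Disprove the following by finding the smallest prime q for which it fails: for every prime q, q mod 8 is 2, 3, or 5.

For q = 2, 3, 5 the conclusion holds.
q = 7: 7 mod 8 = 7 — not in {2, 3, 5}.

q = 7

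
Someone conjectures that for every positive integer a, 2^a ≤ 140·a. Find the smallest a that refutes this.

Check each positive integer a in order until 2^a > 140·a.
For a = 1, 2, 3, 4, 5, 6, 7, 8, 9, 10 the conclusion holds.
a = 11: 2^a = 2048 and 140·a = 1540, so 2048 > 1540.
So a = 11 is the smallest counterexample.

a = 11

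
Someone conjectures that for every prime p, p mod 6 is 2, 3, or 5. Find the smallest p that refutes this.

p = 7

For p = 2, 3, 5 the conclusion holds.
p = 7: 7 mod 6 = 1 — not in {2, 3, 5}.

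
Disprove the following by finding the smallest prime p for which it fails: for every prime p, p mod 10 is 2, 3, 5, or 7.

A counterexample is any prime p such that the claim fails; we check each in order.
For p = 2, 3, 5, 7 the conclusion holds.
p = 11: 11 mod 10 = 1 — not in {2, 3, 5, 7}.

p = 11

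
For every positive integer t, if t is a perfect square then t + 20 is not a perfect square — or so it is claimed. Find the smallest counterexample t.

t = 16

Check each positive integer t in order until t is a perfect square but t + 20 is a perfect square.
t = 1: 1 + 20 = 21, not a perfect square.
t = 4: 4 + 20 = 24, not a perfect square.
t = 9: 9 + 20 = 29, not a perfect square.
t = 16: 16 = 4² and 16 + 20 = 36 = 6².
Hence t = 16 is a counterexample.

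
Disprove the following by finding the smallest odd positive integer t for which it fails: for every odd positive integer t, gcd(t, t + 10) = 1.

t = 5

t = 1: gcd(1, 11) = 1.
t = 3: gcd(3, 13) = 1.
t = 5: gcd(5, 15) = 5.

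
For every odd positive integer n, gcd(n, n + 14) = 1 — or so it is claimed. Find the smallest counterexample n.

n = 1: gcd(1, 15) = 1.
n = 3: gcd(3, 17) = 1.
n = 5: gcd(5, 19) = 1.
n = 7: gcd(7, 21) = 7.
So n = 7 is the smallest counterexample.

n = 7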